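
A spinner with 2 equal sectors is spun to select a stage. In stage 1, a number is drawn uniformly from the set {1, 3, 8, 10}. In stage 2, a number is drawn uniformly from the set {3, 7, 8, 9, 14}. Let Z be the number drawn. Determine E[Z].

E[Z | stage 1] = (1+3+8+10)/4 = 11/2.
E[Z | stage 2] = (3+7+8+9+14)/5 = 41/5.
By the law of total expectation,
E[Z] = (1/2)·(11/2) + (1/2)·(41/5) = 137/20.

137/20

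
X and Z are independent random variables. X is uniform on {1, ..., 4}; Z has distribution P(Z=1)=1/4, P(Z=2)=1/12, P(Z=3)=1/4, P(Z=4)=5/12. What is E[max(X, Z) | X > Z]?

P(X > Z) = 7/24.
Summing max(X,Z)·P(x,y) over outcomes with X > Z gives 23/24.
E[max(X, Z) | X > Z] = (23/24) / (7/24) = 23/7.

23/7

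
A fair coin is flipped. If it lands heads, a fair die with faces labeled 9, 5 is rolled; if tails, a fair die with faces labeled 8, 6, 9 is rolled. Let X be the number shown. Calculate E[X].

E[X | heads] = (9+5)/2 = 7.
E[X | tails] = (8+6+9)/3 = 23/3.
E[X] = (1/2)·(7) + (1/2)·(23/3) = 22/3.

22/3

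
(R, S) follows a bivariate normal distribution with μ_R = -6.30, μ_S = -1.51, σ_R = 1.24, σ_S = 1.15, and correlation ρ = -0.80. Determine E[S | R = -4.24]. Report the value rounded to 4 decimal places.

-3.0384

The regression of S on R has slope ρ·σ_S/σ_R and passes through (μ_R, μ_S).
E[S | R=-4.24] = -1.51 + (-0.80)·(1.15/1.24)·(-4.24 − (-6.30)) = -1.51 + (-0.74194)·(2.06) = -3.0384.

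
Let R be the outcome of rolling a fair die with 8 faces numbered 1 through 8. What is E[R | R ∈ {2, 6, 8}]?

P(R ∈ {2, 6, 8}) = 3/8.
Σ over the event: 2·1/8 + 6·1/8 + 8·1/8 = 2.
E[R | R ∈ {2, 6, 8}] = (2) / (3/8) = 16/3.

16/3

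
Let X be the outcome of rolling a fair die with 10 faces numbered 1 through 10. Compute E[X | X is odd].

Given X is odd, X is equally likely to be any of {1, 3, 5, 7, 9}.
E[X | X is odd] = (1 + 3 + 5 + 7 + 9) / 5 = 5.

5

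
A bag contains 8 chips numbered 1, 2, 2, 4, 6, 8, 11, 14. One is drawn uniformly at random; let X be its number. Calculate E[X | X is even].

6

P(X is even) = 3/4.
Σ over the event: 2·1/4 + 4·1/8 + 6·1/8 + 8·1/8 + 14·1/8 = 9/2.
E[X | X is even] = (9/2) / (3/4) = 6.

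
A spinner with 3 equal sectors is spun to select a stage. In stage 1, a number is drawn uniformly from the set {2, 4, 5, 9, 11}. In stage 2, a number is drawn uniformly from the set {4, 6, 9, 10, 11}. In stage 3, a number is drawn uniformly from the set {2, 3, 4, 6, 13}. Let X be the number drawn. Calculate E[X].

E[X | stage 1] = (2+4+5+9+11)/5 = 31/5.
E[X | stage 2] = (4+6+9+10+11)/5 = 8.
E[X | stage 3] = (2+3+4+6+13)/5 = 28/5.
By the law of total expectation,
E[X] = (1/3)·(31/5) + (1/3)·(8) + (1/3)·(28/5) = 33/5.

33/5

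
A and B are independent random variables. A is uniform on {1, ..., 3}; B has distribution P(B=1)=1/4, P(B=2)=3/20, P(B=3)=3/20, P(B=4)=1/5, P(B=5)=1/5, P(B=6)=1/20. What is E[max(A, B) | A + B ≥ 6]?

P(A + B ≥ 6) = 13/30.
Summing max(A,B)·P(x,y) over outcomes with A + B ≥ 6 gives 119/60.
E[max(A, B) | A + B ≥ 6] = (119/60) / (13/30) = 119/26.

119/26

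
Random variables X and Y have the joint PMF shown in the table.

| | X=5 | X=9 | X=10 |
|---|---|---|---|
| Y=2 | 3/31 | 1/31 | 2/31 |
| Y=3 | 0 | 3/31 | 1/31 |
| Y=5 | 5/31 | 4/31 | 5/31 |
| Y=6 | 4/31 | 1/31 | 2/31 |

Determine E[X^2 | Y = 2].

P(Y = 2) = 6/31.
Summing X^2·P(X=x,Y=y) over the conditioning event gives 356/31.
E[X^2 | Y = 2] = (356/31) / (6/31) = 178/3.

178/3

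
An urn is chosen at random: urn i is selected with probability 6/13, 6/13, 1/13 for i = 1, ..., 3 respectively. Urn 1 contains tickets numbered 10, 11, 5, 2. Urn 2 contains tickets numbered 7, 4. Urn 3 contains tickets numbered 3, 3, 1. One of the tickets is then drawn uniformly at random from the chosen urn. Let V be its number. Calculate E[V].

E[V | urn 1] = (10+11+5+2)/4 = 7.
E[V | urn 2] = (7+4)/2 = 11/2.
E[V | urn 3] = (3+3+1)/3 = 7/3.
By the law of total expectation,
E[V] = (6/13)·(7) + (6/13)·(11/2) + (1/13)·(7/3) = 232/39.

232/39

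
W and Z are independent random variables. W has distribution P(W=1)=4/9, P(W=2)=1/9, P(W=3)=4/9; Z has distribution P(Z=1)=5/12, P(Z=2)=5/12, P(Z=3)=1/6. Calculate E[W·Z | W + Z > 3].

44/9

P(W + Z > 3) = 7/12.
Summing WZ·P(x,y) over outcomes with W + Z > 3 gives 77/27.
E[W·Z | W + Z > 3] = (77/27) / (7/12) = 44/9.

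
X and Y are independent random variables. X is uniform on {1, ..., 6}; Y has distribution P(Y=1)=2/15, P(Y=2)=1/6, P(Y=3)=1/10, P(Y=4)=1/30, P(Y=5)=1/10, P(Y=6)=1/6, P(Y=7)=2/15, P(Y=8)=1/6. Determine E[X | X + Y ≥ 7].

P(X + Y ≥ 7) = 7/10.
Summing X·P(x,y) over outcomes with X + Y ≥ 7 gives 124/45.
E[X | X + Y ≥ 7] = (124/45) / (7/10) = 248/63.

248/63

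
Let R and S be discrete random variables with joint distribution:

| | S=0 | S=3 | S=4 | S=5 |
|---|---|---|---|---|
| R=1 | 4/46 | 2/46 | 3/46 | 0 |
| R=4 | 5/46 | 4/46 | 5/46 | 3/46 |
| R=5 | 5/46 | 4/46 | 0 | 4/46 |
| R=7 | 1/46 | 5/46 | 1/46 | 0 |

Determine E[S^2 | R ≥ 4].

388/37

P(R ≥ 4) = 37/46.
Summing S^2·P(R=x,S=y) over the conditioning event gives 194/23.
E[S^2 | R ≥ 4] = (194/23) / (37/46) = 388/37.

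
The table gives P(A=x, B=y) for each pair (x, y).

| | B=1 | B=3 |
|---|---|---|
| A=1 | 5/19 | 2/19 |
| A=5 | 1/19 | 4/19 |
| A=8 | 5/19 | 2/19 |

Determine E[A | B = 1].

50/11

P(B = 1) = 11/19.
Summing A·P(A=x,B=y) over the conditioning event gives 50/19.
E[A | B = 1] = (50/19) / (11/19) = 50/11.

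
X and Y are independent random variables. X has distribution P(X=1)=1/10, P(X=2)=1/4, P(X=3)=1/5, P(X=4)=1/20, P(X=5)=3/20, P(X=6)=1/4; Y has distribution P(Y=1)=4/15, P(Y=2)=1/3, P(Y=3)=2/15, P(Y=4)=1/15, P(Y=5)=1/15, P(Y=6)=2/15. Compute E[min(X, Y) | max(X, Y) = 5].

P(max(X, Y) = 5) = 17/100.
Summing min(X,Y)·P(x,y) over outcomes with max(X, Y) = 5 gives 23/60.
E[min(X, Y) | max(X, Y) = 5] = (23/60) / (17/100) = 115/51.

115/51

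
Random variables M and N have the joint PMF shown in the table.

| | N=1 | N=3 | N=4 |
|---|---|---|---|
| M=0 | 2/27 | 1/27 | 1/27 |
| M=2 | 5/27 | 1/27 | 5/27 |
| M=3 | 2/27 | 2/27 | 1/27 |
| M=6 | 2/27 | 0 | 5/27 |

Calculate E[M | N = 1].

P(N = 1) = 11/27.
Σ M·P over the event = 0·(2/27) + 2·(5/27) + 3·(2/27) + 6·(2/27) = 28/27.
E[M | N = 1] = (28/27) / (11/27) = 28/11.

28/11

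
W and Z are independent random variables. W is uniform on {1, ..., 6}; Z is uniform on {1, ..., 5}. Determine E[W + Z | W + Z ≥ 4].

187/27

P(W + Z ≥ 4) = 9/10.
Summing (W+Z)·P(x,y) over outcomes with W + Z ≥ 4 gives 187/30.
E[W + Z | W + Z ≥ 4] = (187/30) / (9/10) = 187/27.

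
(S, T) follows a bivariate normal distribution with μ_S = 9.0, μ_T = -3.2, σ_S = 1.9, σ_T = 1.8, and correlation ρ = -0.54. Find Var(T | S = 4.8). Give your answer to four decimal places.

Var(T | S=x) = (1 − ρ²)·σ_T².
Var(T | S=4.8) = (1.8)²·(1 − (-0.54)²) = 3.24·0.7084 = 2.2952.

2.2952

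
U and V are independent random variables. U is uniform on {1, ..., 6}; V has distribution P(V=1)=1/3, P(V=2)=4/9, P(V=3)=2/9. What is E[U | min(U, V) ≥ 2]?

P(min(U, V) ≥ 2) = 5/9.
Summing U·P(x,y) over outcomes with min(U, V) ≥ 2 gives 20/9.
E[U | min(U, V) ≥ 2] = (20/9) / (5/9) = 4.

4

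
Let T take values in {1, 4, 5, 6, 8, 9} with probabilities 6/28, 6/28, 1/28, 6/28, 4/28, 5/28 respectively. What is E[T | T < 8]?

P(T < 8) = 19/28.
Σ over the event: 1·3/14 + 4·3/14 + 5·1/28 + 6·3/14 = 71/28.
E[T | T < 8] = (71/28) / (19/28) = 71/19.

71/19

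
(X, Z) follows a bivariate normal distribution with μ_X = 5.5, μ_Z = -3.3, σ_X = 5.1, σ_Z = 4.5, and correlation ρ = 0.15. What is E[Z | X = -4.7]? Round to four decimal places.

-4.6500

The regression of Z on X has slope ρ·σ_Z/σ_X and passes through (μ_X, μ_Z).
E[Z | X=-4.7] = -3.3 + (0.15)·(4.5/5.1)·(-4.7 − (5.5)) = -3.3 + (0.13235)·(-10.2) = -4.6500.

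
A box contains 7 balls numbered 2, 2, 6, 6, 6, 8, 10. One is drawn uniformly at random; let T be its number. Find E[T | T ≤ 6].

P(T ≤ 6) = 5/7.
Σ over the event: 2·2/7 + 6·3/7 = 22/7.
E[T | T ≤ 6] = (22/7) / (5/7) = 22/5.

22/5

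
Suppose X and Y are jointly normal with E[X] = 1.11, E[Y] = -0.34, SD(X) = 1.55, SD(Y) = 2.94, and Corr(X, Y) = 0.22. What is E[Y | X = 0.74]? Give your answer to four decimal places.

-0.4944

The regression of Y on X has slope ρ·σ_Y/σ_X and passes through (μ_X, μ_Y).
E[Y | X=0.74] = -0.34 + (0.22)·(2.94/1.55)·(0.74 − (1.11)) = -0.34 + (0.41729)·(-0.37) = -0.4944.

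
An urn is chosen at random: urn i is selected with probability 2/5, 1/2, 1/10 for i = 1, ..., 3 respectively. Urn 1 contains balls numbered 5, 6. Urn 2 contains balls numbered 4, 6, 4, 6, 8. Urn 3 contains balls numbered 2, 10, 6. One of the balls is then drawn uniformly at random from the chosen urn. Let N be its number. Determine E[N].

E[N | urn 1] = (5+6)/2 = 11/2.
E[N | urn 2] = (4+6+4+6+8)/5 = 28/5.
E[N | urn 3] = (2+10+6)/3 = 6.
By the law of total expectation,
E[N] = (2/5)·(11/2) + (1/2)·(28/5) + (1/10)·(6) = 28/5.

28/5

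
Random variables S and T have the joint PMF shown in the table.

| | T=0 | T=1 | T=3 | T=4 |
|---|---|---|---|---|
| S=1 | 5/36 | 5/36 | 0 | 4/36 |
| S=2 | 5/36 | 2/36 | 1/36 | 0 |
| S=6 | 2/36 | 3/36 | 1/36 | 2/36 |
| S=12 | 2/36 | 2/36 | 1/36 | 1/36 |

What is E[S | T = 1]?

P(T = 1) = 1/3.
Σ S·P over the event = 1·(5/36) + 2·(2/36) + 6·(3/36) + 12·(2/36) = 17/12.
E[S | T = 1] = (17/12) / (1/3) = 17/4.

17/4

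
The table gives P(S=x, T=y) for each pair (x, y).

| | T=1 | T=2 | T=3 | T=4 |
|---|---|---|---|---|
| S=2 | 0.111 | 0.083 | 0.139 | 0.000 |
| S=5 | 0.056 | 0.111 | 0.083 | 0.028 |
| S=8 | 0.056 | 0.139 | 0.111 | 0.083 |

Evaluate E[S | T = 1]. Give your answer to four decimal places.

P(T = 1) = 0.223.
Σ S·P over the event = 2·(0.111) + 5·(0.056) + 8·(0.056) = 0.950.
E[S | T = 1] = (0.950) / (0.223) = 4.2601.

4.2601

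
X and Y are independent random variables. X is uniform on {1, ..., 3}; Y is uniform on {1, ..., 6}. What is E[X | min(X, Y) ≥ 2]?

5/2

Outcomes with min(X, Y) ≥ 2: (2,2), (2,3), (2,4), (2,5), (2,6), (3,2), (3,3), (3,4), (3,5), (3,6), each with probability 1/18.
E[X | min(X, Y) ≥ 2] = (2 + 2 + 2 + 2 + 2 + 3 + 3 + 3 + 3 + 3) / 10 = 5/2.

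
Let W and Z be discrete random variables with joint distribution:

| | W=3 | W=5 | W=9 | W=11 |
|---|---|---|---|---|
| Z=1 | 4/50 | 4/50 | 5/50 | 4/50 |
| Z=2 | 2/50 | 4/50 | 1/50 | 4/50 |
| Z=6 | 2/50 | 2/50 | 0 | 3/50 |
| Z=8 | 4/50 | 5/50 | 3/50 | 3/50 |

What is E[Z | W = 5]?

64/15

P(W = 5) = 3/10.
Summing Z·P(W=x,Z=y) over the conditioning event gives 32/25.
E[Z | W = 5] = (32/25) / (3/10) = 64/15.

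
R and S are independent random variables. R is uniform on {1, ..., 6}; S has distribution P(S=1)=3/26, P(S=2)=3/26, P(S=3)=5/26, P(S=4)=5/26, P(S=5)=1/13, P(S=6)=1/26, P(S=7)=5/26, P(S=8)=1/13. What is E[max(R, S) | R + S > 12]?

P(R + S > 12) = 3/52.
Summing max(R,S)·P(x,y) over outcomes with R + S > 12 gives 67/156.
E[max(R, S) | R + S > 12] = (67/156) / (3/52) = 67/9.

67/9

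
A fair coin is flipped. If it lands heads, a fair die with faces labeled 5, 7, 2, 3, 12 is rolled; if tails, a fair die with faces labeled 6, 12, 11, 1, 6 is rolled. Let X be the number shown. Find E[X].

E[X | heads] = (5+7+2+3+12)/5 = 29/5.
E[X | tails] = (6+12+11+1+6)/5 = 36/5.
E[X] = (1/2)·(29/5) + (1/2)·(36/5) = 13/2.

13/2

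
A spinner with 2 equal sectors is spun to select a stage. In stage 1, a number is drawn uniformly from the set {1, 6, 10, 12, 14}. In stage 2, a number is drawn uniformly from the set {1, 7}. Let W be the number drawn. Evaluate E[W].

63/10

E[W | stage 1] = (1+6+10+12+14)/5 = 43/5.
E[W | stage 2] = (1+7)/2 = 4.
By the law of total expectation,
E[W] = (1/2)·(43/5) + (1/2)·(4) = 63/10.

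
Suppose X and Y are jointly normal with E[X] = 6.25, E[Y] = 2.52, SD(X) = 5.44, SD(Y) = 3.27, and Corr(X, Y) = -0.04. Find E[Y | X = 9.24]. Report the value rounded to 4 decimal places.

2.4481

The regression of Y on X has slope ρ·σ_Y/σ_X and passes through (μ_X, μ_Y).
E[Y | X=9.24] = 2.52 + (-0.04)·(3.27/5.44)·(9.24 − (6.25)) = 2.52 + (-0.024044)·(2.99) = 2.4481.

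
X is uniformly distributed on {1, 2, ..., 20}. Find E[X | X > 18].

39/2

Given X > 18, X is equally likely to be any of {19, 20}.
E[X | X > 18] = (19 + 20) / 2 = 39/2.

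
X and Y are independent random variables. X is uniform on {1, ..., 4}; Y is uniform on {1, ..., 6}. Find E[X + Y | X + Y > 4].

P(X + Y > 4) = 3/4.
Summing (X+Y)·P(x,y) over outcomes with X + Y > 4 gives 31/6.
E[X + Y | X + Y > 4] = (31/6) / (3/4) = 62/9.

62/9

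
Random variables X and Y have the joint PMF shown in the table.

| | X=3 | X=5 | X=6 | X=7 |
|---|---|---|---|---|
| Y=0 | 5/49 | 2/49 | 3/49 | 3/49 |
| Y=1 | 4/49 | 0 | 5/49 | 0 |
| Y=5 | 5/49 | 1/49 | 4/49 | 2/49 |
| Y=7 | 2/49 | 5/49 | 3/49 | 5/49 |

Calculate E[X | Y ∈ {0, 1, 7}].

190/37

P(Y ∈ {0, 1, 7}) = 37/49.
Summing X·P(X=x,Y=y) over the conditioning event gives 190/49.
E[X | Y ∈ {0, 1, 7}] = (190/49) / (37/49) = 190/37.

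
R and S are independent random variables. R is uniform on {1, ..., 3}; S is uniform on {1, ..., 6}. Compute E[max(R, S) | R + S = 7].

P(R + S = 7) = 1/6.
Summing max(R,S)·P(x,y) over outcomes with R + S = 7 gives 5/6.
E[max(R, S) | R + S = 7] = (5/6) / (1/6) = 5.

5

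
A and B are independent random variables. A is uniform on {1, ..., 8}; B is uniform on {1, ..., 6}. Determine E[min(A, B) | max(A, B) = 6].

P(max(A, B) = 6) = 11/48.
Summing min(A,B)·P(x,y) over outcomes with max(A, B) = 6 gives 3/4.
E[min(A, B) | max(A, B) = 6] = (3/4) / (11/48) = 36/11.

36/11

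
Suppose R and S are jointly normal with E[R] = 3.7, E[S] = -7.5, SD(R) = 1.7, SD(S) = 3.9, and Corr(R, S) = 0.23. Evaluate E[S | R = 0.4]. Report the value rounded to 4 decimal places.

-9.2412

For a bivariate normal, E[S | R=x] = μ_S + ρ·(σ_S/σ_R)·(x − μ_R).
E[S | R=0.4] = -7.5 + (0.23)·(3.9/1.7)·(0.4 − (3.7)) = -7.5 + (0.52765)·(-3.3) = -9.2412.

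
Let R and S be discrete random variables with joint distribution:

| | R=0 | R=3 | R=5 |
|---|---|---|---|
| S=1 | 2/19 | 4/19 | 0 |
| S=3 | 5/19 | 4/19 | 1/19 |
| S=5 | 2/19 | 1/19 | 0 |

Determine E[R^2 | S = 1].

P(S = 1) = 6/19.
Σ R^2·P over the event = 0·(2/19) + 9·(4/19) = 36/19.
E[R^2 | S = 1] = (36/19) / (6/19) = 6.

6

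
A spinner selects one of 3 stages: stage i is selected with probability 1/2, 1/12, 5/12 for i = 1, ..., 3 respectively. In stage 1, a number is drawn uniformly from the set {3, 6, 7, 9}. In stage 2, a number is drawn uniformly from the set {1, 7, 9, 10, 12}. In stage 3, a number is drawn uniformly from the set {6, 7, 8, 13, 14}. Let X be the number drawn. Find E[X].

311/40

E[X | stage 1] = (3+6+7+9)/4 = 25/4.
E[X | stage 2] = (1+7+9+10+12)/5 = 39/5.
E[X | stage 3] = (6+7+8+13+14)/5 = 48/5.
E[X] = (1/2)·(25/4) + (1/12)·(39/5) + (5/12)·(48/5) = 311/40.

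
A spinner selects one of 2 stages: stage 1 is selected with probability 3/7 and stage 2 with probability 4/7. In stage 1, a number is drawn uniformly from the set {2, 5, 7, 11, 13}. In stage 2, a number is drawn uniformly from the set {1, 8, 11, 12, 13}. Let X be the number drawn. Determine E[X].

E[X | stage 1] = (2+5+7+11+13)/5 = 38/5.
E[X | stage 2] = (1+8+11+12+13)/5 = 9.
E[X] = (3/7)·(38/5) + (4/7)·(9) = 42/5.

42/5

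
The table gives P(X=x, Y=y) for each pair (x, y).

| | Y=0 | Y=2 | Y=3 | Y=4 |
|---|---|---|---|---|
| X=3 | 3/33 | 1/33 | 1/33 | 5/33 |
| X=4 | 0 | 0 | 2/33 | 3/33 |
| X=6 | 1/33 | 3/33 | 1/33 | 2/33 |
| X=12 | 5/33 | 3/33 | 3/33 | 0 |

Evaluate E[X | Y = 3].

P(Y = 3) = 7/33.
Σ X·P over the event = 3·(1/33) + 4·(2/33) + 6·(1/33) + 12·(3/33) = 53/33.
E[X | Y = 3] = (53/33) / (7/33) = 53/7.

53/7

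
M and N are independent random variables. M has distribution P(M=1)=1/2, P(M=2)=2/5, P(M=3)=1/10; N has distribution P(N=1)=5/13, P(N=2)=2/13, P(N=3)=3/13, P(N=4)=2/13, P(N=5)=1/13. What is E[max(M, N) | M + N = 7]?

14/3

P(M + N = 7) = 3/65.
Summing max(M,N)·P(x,y) over outcomes with M + N = 7 gives 14/65.
E[max(M, N) | M + N = 7] = (14/65) / (3/65) = 14/3.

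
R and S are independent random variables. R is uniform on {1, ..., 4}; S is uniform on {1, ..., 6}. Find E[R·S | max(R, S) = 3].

Outcomes with max(R, S) = 3: (1,3), (2,3), (3,1), (3,2), (3,3), each with probability 1/24.
E[R·S | max(R, S) = 3] = (3 + 6 + 3 + 6 + 9) / 5 = 27/5.

27/5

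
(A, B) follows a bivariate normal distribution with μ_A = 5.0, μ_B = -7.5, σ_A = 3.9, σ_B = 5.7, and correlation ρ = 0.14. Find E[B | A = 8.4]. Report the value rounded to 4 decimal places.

The regression of B on A has slope ρ·σ_B/σ_A and passes through (μ_A, μ_B).
E[B | A=8.4] = -7.5 + (0.14)·(5.7/3.9)·(8.4 − (5.0)) = -7.5 + (0.20462)·(3.4) = -6.8043.

-6.8043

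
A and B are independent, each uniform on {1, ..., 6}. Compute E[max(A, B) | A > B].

P(A > B) = 5/12.
Summing max(A,B)·P(x,y) over outcomes with A > B gives 35/18.
E[max(A, B) | A > B] = (35/18) / (5/12) = 14/3.

14/3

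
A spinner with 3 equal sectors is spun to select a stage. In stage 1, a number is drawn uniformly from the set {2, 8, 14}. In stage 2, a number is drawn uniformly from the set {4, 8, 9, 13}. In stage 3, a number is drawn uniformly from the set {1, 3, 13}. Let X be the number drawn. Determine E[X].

133/18

E[X | stage 1] = (2+8+14)/3 = 8.
E[X | stage 2] = (4+8+9+13)/4 = 17/2.
E[X | stage 3] = (1+3+13)/3 = 17/3.
E[X] = (1/3)·(8) + (1/3)·(17/2) + (1/3)·(17/3) = 133/18.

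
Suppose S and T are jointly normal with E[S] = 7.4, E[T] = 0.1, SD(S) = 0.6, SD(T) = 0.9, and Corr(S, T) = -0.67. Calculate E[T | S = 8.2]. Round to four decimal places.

E[T | S=x] = μ_T + ρ(σ_T/σ_S)(x − μ_S) for jointly normal variables.
E[T | S=8.2] = 0.1 + (-0.67)·(0.9/0.6)·(8.2 − (7.4)) = 0.1 + (-1.005)·(0.8) = -0.7040.

-0.7040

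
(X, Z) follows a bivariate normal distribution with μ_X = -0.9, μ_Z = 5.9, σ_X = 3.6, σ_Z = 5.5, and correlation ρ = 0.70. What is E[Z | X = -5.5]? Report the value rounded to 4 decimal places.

The regression of Z on X has slope ρ·σ_Z/σ_X and passes through (μ_X, μ_Z).
E[Z | X=-5.5] = 5.9 + (0.70)·(5.5/3.6)·(-5.5 − (-0.9)) = 5.9 + (1.06944)·(-4.6) = 0.9806.

0.9806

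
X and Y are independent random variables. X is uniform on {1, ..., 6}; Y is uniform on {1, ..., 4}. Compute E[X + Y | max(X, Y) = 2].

10/3

Outcomes with max(X, Y) = 2: (1,2), (2,1), (2,2), each with probability 1/24.
E[X + Y | max(X, Y) = 2] = (3 + 3 + 4) / 3 = 10/3.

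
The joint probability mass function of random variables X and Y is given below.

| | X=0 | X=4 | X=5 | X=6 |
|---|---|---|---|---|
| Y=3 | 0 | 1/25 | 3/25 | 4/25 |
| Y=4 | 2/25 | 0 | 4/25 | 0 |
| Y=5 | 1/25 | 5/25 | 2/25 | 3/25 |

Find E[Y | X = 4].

P(X = 4) = 6/25.
Σ Y·P over the event = 3·(1/25) + 5·(5/25) = 28/25.
E[Y | X = 4] = (28/25) / (6/25) = 14/3.

14/3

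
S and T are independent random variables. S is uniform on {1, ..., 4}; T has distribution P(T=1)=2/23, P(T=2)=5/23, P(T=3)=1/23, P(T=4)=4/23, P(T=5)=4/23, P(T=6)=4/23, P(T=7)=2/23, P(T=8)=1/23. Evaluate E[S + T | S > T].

P(S > T) = 17/92.
Summing (S+T)·P(x,y) over outcomes with S > T gives 43/46.
E[S + T | S > T] = (43/46) / (17/92) = 86/17.

86/17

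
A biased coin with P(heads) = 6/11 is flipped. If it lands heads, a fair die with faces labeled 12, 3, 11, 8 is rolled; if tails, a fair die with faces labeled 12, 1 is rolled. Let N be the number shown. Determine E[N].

E[N | heads] = (12+3+11+8)/4 = 17/2.
E[N | tails] = (12+1)/2 = 13/2.
By the law of total expectation,
E[N] = (6/11)·(17/2) + (5/11)·(13/2) = 167/22.

167/22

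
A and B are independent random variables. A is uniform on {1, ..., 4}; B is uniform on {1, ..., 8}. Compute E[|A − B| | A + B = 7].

5/2

Outcomes with A + B = 7: (1,6), (2,5), (3,4), (4,3), each with probability 1/32.
E[|A − B| | A + B = 7] = (5 + 3 + 1 + 1) / 4 = 5/2.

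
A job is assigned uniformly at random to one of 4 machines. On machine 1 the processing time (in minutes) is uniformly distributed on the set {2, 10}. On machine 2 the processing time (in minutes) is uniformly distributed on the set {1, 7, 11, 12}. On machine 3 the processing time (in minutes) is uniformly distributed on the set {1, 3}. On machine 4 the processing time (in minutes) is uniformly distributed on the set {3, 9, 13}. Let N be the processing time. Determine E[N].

E[N | machine 1] = (2+10)/2 = 6.
E[N | machine 2] = (1+7+11+12)/4 = 31/4.
E[N | machine 3] = (1+3)/2 = 2.
E[N | machine 4] = (3+9+13)/3 = 25/3.
E[N] = (1/4)·(6) + (1/4)·(31/4) + (1/4)·(2) + (1/4)·(25/3) = 289/48.

289/48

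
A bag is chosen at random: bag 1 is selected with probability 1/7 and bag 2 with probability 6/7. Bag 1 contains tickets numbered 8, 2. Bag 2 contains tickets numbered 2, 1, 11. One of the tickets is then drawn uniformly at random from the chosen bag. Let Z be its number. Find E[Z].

E[Z | bag 1] = (8+2)/2 = 5.
E[Z | bag 2] = (2+1+11)/3 = 14/3.
By the law of total expectation,
E[Z] = (1/7)·(5) + (6/7)·(14/3) = 33/7.

33/7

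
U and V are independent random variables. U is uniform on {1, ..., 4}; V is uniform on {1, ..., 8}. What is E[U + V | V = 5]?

15/2

P(V = 5) = 1/8.
Summing (U+V)·P(x,y) over outcomes with V = 5 gives 15/16.
E[U + V | V = 5] = (15/16) / (1/8) = 15/2.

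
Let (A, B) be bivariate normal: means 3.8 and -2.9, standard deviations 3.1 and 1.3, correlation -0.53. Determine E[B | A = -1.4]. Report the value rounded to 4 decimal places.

-1.7443

E[B | A=x] = μ_B + ρ(σ_B/σ_A)(x − μ_A) for jointly normal variables.
E[B | A=-1.4] = -2.9 + (-0.53)·(1.3/3.1)·(-1.4 − (3.8)) = -2.9 + (-0.222258)·(-5.2) = -1.7443.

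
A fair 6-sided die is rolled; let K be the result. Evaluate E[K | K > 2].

9/2

Given K > 2, K is equally likely to be any of {3, 4, 5, 6}.
E[K | K > 2] = (3 + 4 + 5 + 6) / 4 = 9/2.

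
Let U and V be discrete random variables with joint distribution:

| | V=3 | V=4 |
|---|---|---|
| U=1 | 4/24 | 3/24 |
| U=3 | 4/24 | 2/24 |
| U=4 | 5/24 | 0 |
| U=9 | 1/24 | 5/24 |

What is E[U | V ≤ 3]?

45/14

P(V ≤ 3) = 7/12.
Σ U·P over the event = 1·(4/24) + 3·(4/24) + 4·(5/24) + 9·(1/24) = 15/8.
E[U | V ≤ 3] = (15/8) / (7/12) = 45/14.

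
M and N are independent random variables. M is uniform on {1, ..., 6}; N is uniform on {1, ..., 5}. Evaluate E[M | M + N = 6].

3

Outcomes with M + N = 6: (1,5), (2,4), (3,3), (4,2), (5,1), each with probability 1/30.
E[M | M + N = 6] = (1 + 2 + 3 + 4 + 5) / 5 = 3.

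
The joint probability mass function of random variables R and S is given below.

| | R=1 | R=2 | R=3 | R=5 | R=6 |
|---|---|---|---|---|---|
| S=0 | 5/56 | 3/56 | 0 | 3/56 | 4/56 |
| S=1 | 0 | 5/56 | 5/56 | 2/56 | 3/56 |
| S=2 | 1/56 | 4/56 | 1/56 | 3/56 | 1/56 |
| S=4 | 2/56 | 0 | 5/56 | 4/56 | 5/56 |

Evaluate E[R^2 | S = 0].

236/15

P(S = 0) = 15/56.
Σ R^2·P over the event = 1·(5/56) + 4·(3/56) + 25·(3/56) + 36·(4/56) = 59/14.
E[R^2 | S = 0] = (59/14) / (15/56) = 236/15.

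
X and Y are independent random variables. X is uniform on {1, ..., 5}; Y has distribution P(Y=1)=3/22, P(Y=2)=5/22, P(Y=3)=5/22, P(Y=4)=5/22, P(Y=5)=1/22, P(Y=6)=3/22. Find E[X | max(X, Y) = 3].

P(max(X, Y) = 3) = 23/110.
Summing X·P(x,y) over outcomes with max(X, Y) = 3 gives 27/55.
E[X | max(X, Y) = 3] = (27/55) / (23/110) = 54/23.

54/23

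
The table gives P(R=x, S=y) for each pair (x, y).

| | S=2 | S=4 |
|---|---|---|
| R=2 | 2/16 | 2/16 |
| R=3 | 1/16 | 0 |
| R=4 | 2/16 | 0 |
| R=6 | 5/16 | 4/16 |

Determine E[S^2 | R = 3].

P(R = 3) = 1/16.
Σ S^2·P over the event = 4·(1/16) = 1/4.
E[S^2 | R = 3] = (1/4) / (1/16) = 4.

4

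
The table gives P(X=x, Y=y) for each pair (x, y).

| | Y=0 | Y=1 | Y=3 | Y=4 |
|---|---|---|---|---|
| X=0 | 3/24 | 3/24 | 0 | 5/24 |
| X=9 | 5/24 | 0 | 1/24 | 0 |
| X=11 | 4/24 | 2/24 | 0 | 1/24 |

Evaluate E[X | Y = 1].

22/5

P(Y = 1) = 5/24.
Σ X·P over the event = 0·(3/24) + 11·(2/24) = 11/12.
E[X | Y = 1] = (11/12) / (5/24) = 22/5.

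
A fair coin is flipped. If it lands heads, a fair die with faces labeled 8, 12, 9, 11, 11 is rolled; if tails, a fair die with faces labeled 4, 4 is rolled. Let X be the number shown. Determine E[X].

71/10

E[X | heads] = (8+12+9+11+11)/5 = 51/5.
E[X | tails] = (4+4)/2 = 4.
E[X] = (1/2)·(51/5) + (1/2)·(4) = 71/10.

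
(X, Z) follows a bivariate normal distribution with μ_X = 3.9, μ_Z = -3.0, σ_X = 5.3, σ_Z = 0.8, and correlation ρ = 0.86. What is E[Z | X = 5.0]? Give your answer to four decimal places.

For a bivariate normal, E[Z | X=x] = μ_Z + ρ·(σ_Z/σ_X)·(x − μ_X).
E[Z | X=5.0] = -3.0 + (0.86)·(0.8/5.3)·(5.0 − (3.9)) = -3.0 + (0.12981)·(1.1) = -2.8572.

-2.8572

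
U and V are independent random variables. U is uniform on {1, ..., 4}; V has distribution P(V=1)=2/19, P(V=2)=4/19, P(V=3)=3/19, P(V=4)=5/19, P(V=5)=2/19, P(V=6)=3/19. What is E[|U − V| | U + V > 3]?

63/34

P(U + V > 3) = 17/19.
Summing |U−V|·P(x,y) over outcomes with U + V > 3 gives 63/38.
E[|U − V| | U + V > 3] = (63/38) / (17/19) = 63/34.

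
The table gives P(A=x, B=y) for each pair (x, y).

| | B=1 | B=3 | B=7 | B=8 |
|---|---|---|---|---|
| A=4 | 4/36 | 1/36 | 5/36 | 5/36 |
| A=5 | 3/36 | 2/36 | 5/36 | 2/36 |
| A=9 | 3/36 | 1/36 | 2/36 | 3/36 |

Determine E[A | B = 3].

23/4

P(B = 3) = 1/9.
Σ A·P over the event = 4·(1/36) + 5·(2/36) + 9·(1/36) = 23/36.
E[A | B = 3] = (23/36) / (1/9) = 23/4.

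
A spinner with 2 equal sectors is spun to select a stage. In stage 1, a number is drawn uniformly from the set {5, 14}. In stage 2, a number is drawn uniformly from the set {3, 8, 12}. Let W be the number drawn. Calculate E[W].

103/12

E[W | stage 1] = (5+14)/2 = 19/2.
E[W | stage 2] = (3+8+12)/3 = 23/3.
E[W] = (1/2)·(19/2) + (1/2)·(23/3) = 103/12.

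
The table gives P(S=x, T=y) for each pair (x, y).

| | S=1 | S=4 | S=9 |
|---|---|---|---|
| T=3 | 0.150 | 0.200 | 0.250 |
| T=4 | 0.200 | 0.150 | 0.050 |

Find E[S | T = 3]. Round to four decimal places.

5.3333

P(T = 3) = 0.600.
Σ S·P over the event = 1·(0.150) + 4·(0.200) + 9·(0.250) = 3.200.
E[S | T = 3] = (3.200) / (0.600) = 5.3333.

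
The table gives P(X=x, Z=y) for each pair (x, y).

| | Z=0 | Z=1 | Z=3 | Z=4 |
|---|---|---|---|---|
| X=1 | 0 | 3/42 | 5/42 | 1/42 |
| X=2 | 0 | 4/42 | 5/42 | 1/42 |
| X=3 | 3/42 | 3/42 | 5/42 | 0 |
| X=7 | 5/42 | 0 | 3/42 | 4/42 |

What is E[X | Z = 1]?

P(Z = 1) = 5/21.
Summing X·P(X=x,Z=y) over the conditioning event gives 10/21.
E[X | Z = 1] = (10/21) / (5/21) = 2.

2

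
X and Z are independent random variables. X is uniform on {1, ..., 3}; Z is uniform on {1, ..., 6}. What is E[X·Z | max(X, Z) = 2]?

8/3

P(max(X, Z) = 2) = 1/6.
Summing XZ·P(x,y) over outcomes with max(X, Z) = 2 gives 4/9.
E[X·Z | max(X, Z) = 2] = (4/9) / (1/6) = 8/3.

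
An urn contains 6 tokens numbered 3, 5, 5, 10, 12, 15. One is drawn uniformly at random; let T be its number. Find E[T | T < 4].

P(T < 4) = 1/6.
Σ over the event: 3·1/6 = 1/2.
E[T | T < 4] = (1/2) / (1/6) = 3.

3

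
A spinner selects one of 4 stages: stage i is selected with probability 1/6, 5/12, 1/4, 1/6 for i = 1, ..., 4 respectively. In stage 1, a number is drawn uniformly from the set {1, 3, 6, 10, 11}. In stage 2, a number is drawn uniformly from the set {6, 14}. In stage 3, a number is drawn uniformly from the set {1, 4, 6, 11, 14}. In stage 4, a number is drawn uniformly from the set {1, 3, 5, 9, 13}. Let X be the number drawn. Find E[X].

241/30

E[X | stage 1] = (1+3+6+10+11)/5 = 31/5.
E[X | stage 2] = (6+14)/2 = 10.
E[X | stage 3] = (1+4+6+11+14)/5 = 36/5.
E[X | stage 4] = (1+3+5+9+13)/5 = 31/5.
By the law of total expectation,
E[X] = (1/6)·(31/5) + (5/12)·(10) + (1/4)·(36/5) + (1/6)·(31/5) = 241/30.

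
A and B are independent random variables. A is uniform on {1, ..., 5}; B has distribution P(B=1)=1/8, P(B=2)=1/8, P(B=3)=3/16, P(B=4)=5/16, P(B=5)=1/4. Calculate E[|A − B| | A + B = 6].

P(A + B = 6) = 1/5.
Summing |A−B|·P(x,y) over outcomes with A + B = 6 gives 19/40.
E[|A − B| | A + B = 6] = (19/40) / (1/5) = 19/8.

19/8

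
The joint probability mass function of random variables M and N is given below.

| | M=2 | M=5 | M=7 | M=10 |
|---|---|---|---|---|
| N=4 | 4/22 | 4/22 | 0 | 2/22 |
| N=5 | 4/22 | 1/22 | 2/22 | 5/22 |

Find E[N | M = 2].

9/2

P(M = 2) = 4/11.
Summing N·P(M=x,N=y) over the conditioning event gives 18/11.
E[N | M = 2] = (18/11) / (4/11) = 9/2.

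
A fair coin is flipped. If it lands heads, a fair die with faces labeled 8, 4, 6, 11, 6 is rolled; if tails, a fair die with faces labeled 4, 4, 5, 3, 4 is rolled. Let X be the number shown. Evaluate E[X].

11/2

E[X | heads] = (8+4+6+11+6)/5 = 7.
E[X | tails] = (4+4+5+3+4)/5 = 4.
E[X] = (1/2)·(7) + (1/2)·(4) = 11/2.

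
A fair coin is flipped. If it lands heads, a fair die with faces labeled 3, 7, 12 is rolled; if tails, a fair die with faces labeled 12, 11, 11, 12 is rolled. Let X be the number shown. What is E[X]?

113/12

E[X | heads] = (3+7+12)/3 = 22/3.
E[X | tails] = (12+11+11+12)/4 = 23/2.
By the law of total expectation,
E[X] = (1/2)·(22/3) + (1/2)·(23/2) = 113/12.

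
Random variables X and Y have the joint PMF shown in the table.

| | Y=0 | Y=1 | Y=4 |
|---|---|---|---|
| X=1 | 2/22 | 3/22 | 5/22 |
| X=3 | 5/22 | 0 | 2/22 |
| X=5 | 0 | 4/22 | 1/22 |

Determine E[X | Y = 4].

P(Y = 4) = 4/11.
Σ X·P over the event = 1·(5/22) + 3·(2/22) + 5·(1/22) = 8/11.
E[X | Y = 4] = (8/11) / (4/11) = 2.

2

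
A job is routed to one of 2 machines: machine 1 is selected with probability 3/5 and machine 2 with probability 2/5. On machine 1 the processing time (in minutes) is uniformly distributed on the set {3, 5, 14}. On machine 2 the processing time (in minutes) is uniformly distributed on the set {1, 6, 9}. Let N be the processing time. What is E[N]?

E[N | machine 1] = (3+5+14)/3 = 22/3.
E[N | machine 2] = (1+6+9)/3 = 16/3.
By the law of total expectation,
E[N] = (3/5)·(22/3) + (2/5)·(16/3) = 98/15.

98/15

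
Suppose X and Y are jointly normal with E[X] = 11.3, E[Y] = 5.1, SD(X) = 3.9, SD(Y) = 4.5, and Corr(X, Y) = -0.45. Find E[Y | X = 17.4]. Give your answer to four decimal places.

1.9327

For a bivariate normal, E[Y | X=x] = μ_Y + ρ·(σ_Y/σ_X)·(x − μ_X).
E[Y | X=17.4] = 5.1 + (-0.45)·(4.5/3.9)·(17.4 − (11.3)) = 5.1 + (-0.51923)·(6.1) = 1.9327.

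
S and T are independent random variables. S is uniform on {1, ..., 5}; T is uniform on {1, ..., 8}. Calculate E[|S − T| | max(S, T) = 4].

12/7

Outcomes with max(S, T) = 4: (1,4), (2,4), (3,4), (4,1), (4,2), (4,3), (4,4), each with probability 1/40.
E[|S − T| | max(S, T) = 4] = (3 + 2 + 1 + 3 + 2 + 1 + 0) / 7 = 12/7.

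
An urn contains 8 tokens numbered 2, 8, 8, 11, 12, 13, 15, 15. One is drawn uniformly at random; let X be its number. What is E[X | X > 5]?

P(X > 5) = 7/8.
Σ over the event: 8·1/4 + 11·1/8 + 12·1/8 + 13·1/8 + 15·1/4 = 41/4.
E[X | X > 5] = (41/4) / (7/8) = 82/7.

82/7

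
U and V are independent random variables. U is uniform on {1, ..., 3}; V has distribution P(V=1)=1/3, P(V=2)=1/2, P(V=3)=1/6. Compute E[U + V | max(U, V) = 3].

19/4

P(max(U, V) = 3) = 4/9.
Summing (U+V)·P(x,y) over outcomes with max(U, V) = 3 gives 19/9.
E[U + V | max(U, V) = 3] = (19/9) / (4/9) = 19/4.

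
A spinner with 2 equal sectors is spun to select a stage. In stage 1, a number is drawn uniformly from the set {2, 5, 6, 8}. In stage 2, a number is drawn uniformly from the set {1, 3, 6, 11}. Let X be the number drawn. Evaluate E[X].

E[X | stage 1] = (2+5+6+8)/4 = 21/4.
E[X | stage 2] = (1+3+6+11)/4 = 21/4.
E[X] = (1/2)·(21/4) + (1/2)·(21/4) = 21/4.

21/4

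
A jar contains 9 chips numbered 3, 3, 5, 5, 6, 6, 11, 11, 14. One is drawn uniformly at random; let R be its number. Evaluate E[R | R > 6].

12

P(R > 6) = 1/3.
Σ over the event: 11·2/9 + 14·1/9 = 4.
E[R | R > 6] = (4) / (1/3) = 12.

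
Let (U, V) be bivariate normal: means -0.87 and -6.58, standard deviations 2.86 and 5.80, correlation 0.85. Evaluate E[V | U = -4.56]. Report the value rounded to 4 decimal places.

-12.9407

For a bivariate normal, E[V | U=x] = μ_V + ρ·(σ_V/σ_U)·(x − μ_U).
E[V | U=-4.56] = -6.58 + (0.85)·(5.80/2.86)·(-4.56 − (-0.87)) = -6.58 + (1.72378)·(-3.69) = -12.9407.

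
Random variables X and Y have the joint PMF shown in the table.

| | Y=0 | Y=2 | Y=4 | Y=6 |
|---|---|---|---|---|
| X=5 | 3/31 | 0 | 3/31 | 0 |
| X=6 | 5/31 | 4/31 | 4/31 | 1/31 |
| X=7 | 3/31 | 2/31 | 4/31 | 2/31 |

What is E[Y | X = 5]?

P(X = 5) = 6/31.
Σ Y·P over the event = 0·(3/31) + 4·(3/31) = 12/31.
E[Y | X = 5] = (12/31) / (6/31) = 2.

2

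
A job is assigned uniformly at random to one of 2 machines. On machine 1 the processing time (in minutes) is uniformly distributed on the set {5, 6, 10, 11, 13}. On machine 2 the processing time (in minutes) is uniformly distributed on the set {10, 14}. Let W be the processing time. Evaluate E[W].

E[W | machine 1] = (5+6+10+11+13)/5 = 9.
E[W | machine 2] = (10+14)/2 = 12.
By the law of total expectation,
E[W] = (1/2)·(9) + (1/2)·(12) = 21/2.

21/2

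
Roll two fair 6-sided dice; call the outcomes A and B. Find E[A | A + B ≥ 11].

P(A + B ≥ 11) = 1/12.
Summing A·P(x,y) over outcomes with A + B ≥ 11 gives 17/36.
E[A | A + B ≥ 11] = (17/36) / (1/12) = 17/3.

17/3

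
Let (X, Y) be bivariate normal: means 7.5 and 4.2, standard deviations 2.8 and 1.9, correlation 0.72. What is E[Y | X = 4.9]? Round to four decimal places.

2.9297

For a bivariate normal, E[Y | X=x] = μ_Y + ρ·(σ_Y/σ_X)·(x − μ_X).
E[Y | X=4.9] = 4.2 + (0.72)·(1.9/2.8)·(4.9 − (7.5)) = 4.2 + (0.48857)·(-2.6) = 2.9297.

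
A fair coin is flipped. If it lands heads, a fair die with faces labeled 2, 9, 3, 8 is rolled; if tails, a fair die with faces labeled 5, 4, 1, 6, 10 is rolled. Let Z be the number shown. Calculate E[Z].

107/20

E[Z | heads] = (2+9+3+8)/4 = 11/2.
E[Z | tails] = (5+4+1+6+10)/5 = 26/5.
By the law of total expectation,
E[Z] = (1/2)·(11/2) + (1/2)·(26/5) = 107/20.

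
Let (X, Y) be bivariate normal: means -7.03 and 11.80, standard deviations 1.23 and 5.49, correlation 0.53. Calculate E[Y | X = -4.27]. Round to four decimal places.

18.3291

E[Y | X=x] = μ_Y + ρ(σ_Y/σ_X)(x − μ_X) for jointly normal variables.
E[Y | X=-4.27] = 11.80 + (0.53)·(5.49/1.23)·(-4.27 − (-7.03)) = 11.80 + (2.3656)·(2.76) = 18.3291.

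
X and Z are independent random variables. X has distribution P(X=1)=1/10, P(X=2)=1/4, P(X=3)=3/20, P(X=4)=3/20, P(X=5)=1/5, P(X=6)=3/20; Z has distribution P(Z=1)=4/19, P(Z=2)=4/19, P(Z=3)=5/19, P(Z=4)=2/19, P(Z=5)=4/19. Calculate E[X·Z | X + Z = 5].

286/53

P(X + Z = 5) = 53/380.
Summing XZ·P(x,y) over outcomes with X + Z = 5 gives 143/190.
E[X·Z | X + Z = 5] = (143/190) / (53/380) = 286/53.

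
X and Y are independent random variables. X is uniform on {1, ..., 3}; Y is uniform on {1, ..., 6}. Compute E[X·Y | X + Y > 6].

P(X + Y > 6) = 1/3.
Summing XY·P(x,y) over outcomes with X + Y > 6 gives 73/18.
E[X·Y | X + Y > 6] = (73/18) / (1/3) = 73/6.

73/6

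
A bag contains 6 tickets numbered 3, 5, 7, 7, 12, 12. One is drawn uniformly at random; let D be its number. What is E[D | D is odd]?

P(D is odd) = 2/3.
Σ over the event: 3·1/6 + 5·1/6 + 7·1/3 = 11/3.
E[D | D is odd] = (11/3) / (2/3) = 11/2.

11/2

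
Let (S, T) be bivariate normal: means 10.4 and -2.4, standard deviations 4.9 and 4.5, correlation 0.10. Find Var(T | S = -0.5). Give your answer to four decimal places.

20.0475

Var(T | S=x) = (1 − ρ²)·σ_T².
Var(T | S=-0.5) = (4.5)²·(1 − (0.10)²) = 20.25·0.99 = 20.0475.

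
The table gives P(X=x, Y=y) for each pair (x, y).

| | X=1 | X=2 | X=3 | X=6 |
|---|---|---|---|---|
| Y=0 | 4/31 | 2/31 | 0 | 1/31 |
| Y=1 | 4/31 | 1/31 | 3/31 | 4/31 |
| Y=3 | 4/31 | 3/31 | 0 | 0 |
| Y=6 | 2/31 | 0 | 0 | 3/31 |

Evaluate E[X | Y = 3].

P(Y = 3) = 7/31.
Σ X·P over the event = 1·(4/31) + 2·(3/31) = 10/31.
E[X | Y = 3] = (10/31) / (7/31) = 10/7.

10/7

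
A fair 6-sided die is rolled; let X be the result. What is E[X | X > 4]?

Given X > 4, X is equally likely to be any of {5, 6}.
E[X | X > 4] = (5 + 6) / 2 = 11/2.

11/2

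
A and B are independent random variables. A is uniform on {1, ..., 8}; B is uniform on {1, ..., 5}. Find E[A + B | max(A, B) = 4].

44/7

Outcomes with max(A, B) = 4: (1,4), (2,4), (3,4), (4,1), (4,2), (4,3), (4,4), each with probability 1/40.
E[A + B | max(A, B) = 4] = (5 + 6 + 7 + 5 + 6 + 7 + 8) / 7 = 44/7.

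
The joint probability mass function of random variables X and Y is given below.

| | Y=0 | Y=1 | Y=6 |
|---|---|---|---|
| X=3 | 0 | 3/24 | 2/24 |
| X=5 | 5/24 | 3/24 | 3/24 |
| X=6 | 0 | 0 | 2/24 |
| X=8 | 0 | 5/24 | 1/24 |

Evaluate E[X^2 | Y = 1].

P(Y = 1) = 11/24.
Σ X^2·P over the event = 9·(3/24) + 25·(3/24) + 64·(5/24) = 211/12.
E[X^2 | Y = 1] = (211/12) / (11/24) = 422/11.

422/11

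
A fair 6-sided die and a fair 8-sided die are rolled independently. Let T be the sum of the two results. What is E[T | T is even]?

P(T is even) = 1/2.
Σ over the event: 2·1/48 + 4·1/16 + 6·5/48 + 8·1/8 + 10·5/48 + 12·1/16 + 14·1/48 = 4.
E[T | T is even] = (4) / (1/2) = 8.

8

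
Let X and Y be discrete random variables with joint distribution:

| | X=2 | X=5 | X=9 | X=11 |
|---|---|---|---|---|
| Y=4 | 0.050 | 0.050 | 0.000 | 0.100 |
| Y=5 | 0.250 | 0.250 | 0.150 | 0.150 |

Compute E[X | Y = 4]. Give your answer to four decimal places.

7.2500

P(Y = 4) = 0.200.
Σ X·P over the event = 2·(0.050) + 5·(0.050) + 11·(0.100) = 1.450.
E[X | Y = 4] = (1.450) / (0.200) = 7.2500.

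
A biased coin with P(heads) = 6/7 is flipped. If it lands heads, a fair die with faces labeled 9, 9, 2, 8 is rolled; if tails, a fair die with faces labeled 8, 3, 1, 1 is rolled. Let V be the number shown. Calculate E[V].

E[V | heads] = (9+9+2+8)/4 = 7.
E[V | tails] = (8+3+1+1)/4 = 13/4.
E[V] = (6/7)·(7) + (1/7)·(13/4) = 181/28.

181/28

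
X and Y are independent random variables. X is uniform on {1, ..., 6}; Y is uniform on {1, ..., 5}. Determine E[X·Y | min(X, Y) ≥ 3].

18

P(min(X, Y) ≥ 3) = 2/5.
Summing XY·P(x,y) over outcomes with min(X, Y) ≥ 3 gives 36/5.
E[X·Y | min(X, Y) ≥ 3] = (36/5) / (2/5) = 18.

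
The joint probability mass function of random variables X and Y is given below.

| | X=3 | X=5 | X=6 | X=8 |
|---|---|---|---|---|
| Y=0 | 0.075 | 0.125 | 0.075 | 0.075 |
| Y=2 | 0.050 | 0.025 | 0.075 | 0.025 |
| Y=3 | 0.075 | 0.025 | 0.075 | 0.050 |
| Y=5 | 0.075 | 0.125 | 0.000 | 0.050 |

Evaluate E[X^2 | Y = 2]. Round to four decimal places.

P(Y = 2) = 0.175.
Σ X^2·P over the event = 9·(0.050) + 25·(0.025) + 36·(0.075) + 64·(0.025) = 5.375.
E[X^2 | Y = 2] = (5.375) / (0.175) = 30.7143.

30.7143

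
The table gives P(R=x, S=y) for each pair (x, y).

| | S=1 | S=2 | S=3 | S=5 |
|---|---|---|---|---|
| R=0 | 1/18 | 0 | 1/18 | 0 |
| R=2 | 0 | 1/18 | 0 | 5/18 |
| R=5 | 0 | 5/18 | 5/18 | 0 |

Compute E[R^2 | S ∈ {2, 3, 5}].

P(S ∈ {2, 3, 5}) = 17/18.
Σ R^2·P over the event = 0·(1/18) + 4·(1/18) + 4·(5/18) + 25·(5/18) + 25·(5/18) = 137/9.
E[R^2 | S ∈ {2, 3, 5}] = (137/9) / (17/18) = 274/17.

274/17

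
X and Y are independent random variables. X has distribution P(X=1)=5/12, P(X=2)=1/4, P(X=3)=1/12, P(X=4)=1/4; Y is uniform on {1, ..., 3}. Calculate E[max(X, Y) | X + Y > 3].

75/23

P(X + Y > 3) = 23/36.
Summing max(X,Y)·P(x,y) over outcomes with X + Y > 3 gives 25/12.
E[max(X, Y) | X + Y > 3] = (25/12) / (23/36) = 75/23.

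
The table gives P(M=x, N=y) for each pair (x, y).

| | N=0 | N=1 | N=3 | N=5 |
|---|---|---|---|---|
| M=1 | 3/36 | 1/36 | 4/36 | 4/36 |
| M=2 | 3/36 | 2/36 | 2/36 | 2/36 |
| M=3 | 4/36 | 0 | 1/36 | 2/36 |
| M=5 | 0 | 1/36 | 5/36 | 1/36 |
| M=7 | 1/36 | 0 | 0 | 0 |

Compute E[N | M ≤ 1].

11/4

P(M ≤ 1) = 1/3.
Σ N·P over the event = 0·(3/36) + 1·(1/36) + 3·(4/36) + 5·(4/36) = 11/12.
E[N | M ≤ 1] = (11/12) / (1/3) = 11/4.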